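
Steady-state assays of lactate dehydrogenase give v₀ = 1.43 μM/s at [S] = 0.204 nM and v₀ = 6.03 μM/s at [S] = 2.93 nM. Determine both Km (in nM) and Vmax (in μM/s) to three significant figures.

Km = 0.929 nM; Vmax = 7.94 μM/s

In reciprocal form, 1/v = (Km/Vmax)·(1/[S]) + 1/Vmax. The two points give (1/[S], 1/v) = (4.902, 0.6993) and (0.3413, 0.1658).
Slope = (0.6993 − 0.1658)/(4.902 − 0.3413) = 0.1170; intercept = 0.6993 − 0.1170×4.902 = 0.1259.
Vmax = 1/intercept = 7.94 μM/s; Km = slope × Vmax = 0.1170 × 7.94 = 0.929 nM.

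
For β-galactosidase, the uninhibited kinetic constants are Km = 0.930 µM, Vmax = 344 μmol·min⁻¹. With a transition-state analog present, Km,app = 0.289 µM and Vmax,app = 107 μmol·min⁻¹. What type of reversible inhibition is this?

uncompetitive

Both Km and Vmax decrease by the same factor (~3.22-fold) — characteristic of uncompetitive inhibition.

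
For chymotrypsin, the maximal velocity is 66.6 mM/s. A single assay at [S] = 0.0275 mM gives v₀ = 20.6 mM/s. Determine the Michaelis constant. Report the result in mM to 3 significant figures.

v/Vmax = 20.6/66.6 = 0.3093 = [S]/(Km+[S]).
So Km + [S] = [S]/0.3093 = 0.08891 mM, giving Km = 0.08891 − 0.0275 = 0.0614 mM.

0.0614 mM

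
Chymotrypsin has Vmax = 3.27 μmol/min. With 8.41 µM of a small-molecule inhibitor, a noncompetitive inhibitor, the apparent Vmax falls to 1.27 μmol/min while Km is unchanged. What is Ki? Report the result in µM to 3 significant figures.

Noncompetitive: Vmax,app = Vmax/α with α = 1 + [I]/Ki.
α = Vmax/Vmax,app = 3.27/1.27 = 2.575.
Since α = 1 + [I]/Ki, [I]/Ki = 2.575 − 1 = 1.575 and Ki = 8.41/1.575 = 5.34 µM.

5.34 µM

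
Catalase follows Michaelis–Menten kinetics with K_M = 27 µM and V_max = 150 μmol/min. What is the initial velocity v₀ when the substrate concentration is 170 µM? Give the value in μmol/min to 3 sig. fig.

129 μmol/min

[S]/(Km+[S]) = 170/197.0 = 0.8629, the fractional saturation.
v = 0.8629 × Vmax = 0.8629 × 150 = 129 μmol/min.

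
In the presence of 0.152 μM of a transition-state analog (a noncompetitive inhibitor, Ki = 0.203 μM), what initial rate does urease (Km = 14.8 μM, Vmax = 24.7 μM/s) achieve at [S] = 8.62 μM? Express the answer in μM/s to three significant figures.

5.20 μM/s

With α = 1 + [I]/Ki = 1 + 0.152/0.203 = 1.749, the noncompetitive rate law is v = (Vmax/α)·[S] / (Km + [S]).
v = (24.7/1.749)×8.62 / (14.8 + 8.62) = 121.8/23.42 = 5.20 μM/s.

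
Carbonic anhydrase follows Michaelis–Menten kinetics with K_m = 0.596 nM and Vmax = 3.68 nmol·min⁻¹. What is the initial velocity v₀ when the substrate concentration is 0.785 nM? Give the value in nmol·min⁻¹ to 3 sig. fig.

v = Vmax·[S]/(Km + [S]) = 3.68 × 0.785 / (0.596 + 0.785)
  = 2.889 / 1.381 = 2.09 nmol·min⁻¹.

2.09 nmol·min⁻¹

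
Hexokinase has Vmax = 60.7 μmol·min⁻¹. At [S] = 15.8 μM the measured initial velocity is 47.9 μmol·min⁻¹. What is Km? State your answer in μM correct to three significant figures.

4.22 μM

v/Vmax = 47.9/60.7 = 0.7891 = [S]/(Km+[S]).
So Km + [S] = [S]/0.7891 = 20.02 μM, giving Km = 20.02 − 15.8 = 4.22 μM.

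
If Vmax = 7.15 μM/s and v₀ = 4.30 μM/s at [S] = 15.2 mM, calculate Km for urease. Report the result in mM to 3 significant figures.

v/Vmax = 4.30/7.15 = 0.6014 = [S]/(Km+[S]).
So Km + [S] = [S]/0.6014 = 25.27 mM, giving Km = 25.27 − 15.2 = 10.1 mM.

10.1 mM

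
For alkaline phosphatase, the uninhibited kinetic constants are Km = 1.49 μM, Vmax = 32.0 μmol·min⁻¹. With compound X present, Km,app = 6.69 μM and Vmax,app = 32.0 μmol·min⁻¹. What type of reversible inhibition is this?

Km increases (1.49 → 6.69 μM) while Vmax is unchanged — the hallmark of competitive inhibition.

competitive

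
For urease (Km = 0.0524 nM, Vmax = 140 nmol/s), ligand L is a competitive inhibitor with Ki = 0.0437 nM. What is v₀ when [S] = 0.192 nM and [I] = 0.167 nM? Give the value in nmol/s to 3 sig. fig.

60.5 nmol/s

With α = 1 + [I]/Ki = 1 + 0.167/0.0437 = 4.822, the competitive rate law is v = Vmax[S] / (αKm + [S]).
v = 140×0.192 / (4.822×0.0524 + 0.192) = 26.88/0.4446 = 60.5 nmol/s.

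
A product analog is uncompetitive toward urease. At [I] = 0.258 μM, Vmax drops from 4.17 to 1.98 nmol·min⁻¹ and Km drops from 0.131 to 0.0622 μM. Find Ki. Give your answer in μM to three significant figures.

Uncompetitive: Vmax,app = Vmax/α (and Km,app = Km/α) with α = 1 + [I]/Ki.
α = Vmax/Vmax,app = 4.17/1.98 = 2.106.
Ki = [I]/(α − 1) = 0.258/1.106 = 0.233 μM.

0.233 μM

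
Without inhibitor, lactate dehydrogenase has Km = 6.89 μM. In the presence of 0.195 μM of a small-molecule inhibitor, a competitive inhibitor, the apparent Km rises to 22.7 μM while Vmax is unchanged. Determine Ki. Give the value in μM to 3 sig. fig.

Competitive: Km,app = α·Km with α = 1 + [I]/Ki.
α = Km,app/Km = 22.7/6.89 = 3.295.
Ki = [I]/(α − 1) = 0.195/2.295 = 0.0850 μM.

0.0850 μM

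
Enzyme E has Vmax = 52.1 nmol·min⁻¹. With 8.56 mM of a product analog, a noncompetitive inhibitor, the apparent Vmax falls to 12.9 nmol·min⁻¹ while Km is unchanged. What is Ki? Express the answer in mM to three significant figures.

2.82 mM

Noncompetitive: Vmax,app = Vmax/α with α = 1 + [I]/Ki.
α = Vmax/Vmax,app = 52.1/12.9 = 4.039.
Since α = 1 + [I]/Ki, [I]/Ki = 4.039 − 1 = 3.039 and Ki = 8.56/3.039 = 2.82 mM.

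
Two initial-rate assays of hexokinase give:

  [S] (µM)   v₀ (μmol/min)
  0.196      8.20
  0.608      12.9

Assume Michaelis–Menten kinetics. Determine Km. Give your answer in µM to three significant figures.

From v = Vmax[S]/(Km+[S]), each point gives Vmax = v(Km+[S])/[S].
Equating: 8.20(Km+0.196)/0.196 = 12.9(Km+0.608)/0.608.
41.84·Km + 8.20 = 21.22·Km + 12.9, so (41.84 − 21.22)·Km = 12.9 − 8.20.
Km = 4.700/20.62 = 0.228 µM; then Vmax = 8.20(0.228+0.196)/0.196 = 17.7 μmol/min.

0.228 µM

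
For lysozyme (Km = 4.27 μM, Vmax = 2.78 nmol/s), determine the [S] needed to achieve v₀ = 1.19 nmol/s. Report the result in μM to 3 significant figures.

Rearranging v = Vmax[S]/(Km+[S]) gives [S] = Km·v/(Vmax − v).
[S] = 4.27 × 1.19 / (2.78 − 1.19) = 5.081/1.590 = 3.20 μM.

3.20 μM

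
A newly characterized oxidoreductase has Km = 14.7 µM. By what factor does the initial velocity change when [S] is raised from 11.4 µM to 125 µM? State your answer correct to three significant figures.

2.05

Since Vmax cancels, v₂/v₁ = [S]₂(Km+[S]₁) / [S]₁(Km+[S]₂).
= 125×(14.7+11.4) / (11.4×(14.7+125)) = 3262/1593 = 2.05.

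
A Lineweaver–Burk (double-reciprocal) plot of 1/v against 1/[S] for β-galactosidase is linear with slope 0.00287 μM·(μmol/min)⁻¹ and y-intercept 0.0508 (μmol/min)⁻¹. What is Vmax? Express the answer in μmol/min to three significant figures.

The y-intercept of a Lineweaver–Burk plot equals 1/Vmax, so Vmax = 1/0.0508 = 19.7 μmol/min.

19.7 μmol/min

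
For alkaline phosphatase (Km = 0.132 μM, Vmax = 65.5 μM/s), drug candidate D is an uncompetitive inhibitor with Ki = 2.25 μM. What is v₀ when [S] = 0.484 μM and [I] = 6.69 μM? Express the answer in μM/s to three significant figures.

15.4 μM/s

With α = 1 + [I]/Ki = 1 + 6.69/2.25 = 3.973, the uncompetitive rate law is v = (Vmax/α)·[S] / (Km/α + [S]).
v = (65.5/3.973)×0.484 / (0.132/3.973 + 0.484) = 7.979/0.5172 = 15.4 μM/s.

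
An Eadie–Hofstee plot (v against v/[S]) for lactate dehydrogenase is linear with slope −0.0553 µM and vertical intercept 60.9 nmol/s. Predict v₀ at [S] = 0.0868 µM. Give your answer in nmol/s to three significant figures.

In the Eadie–Hofstee form v = Vmax − Km·(v/[S]), the slope is −Km and the intercept is Vmax, so Km = 0.0553 µM and Vmax = 60.9 nmol/s.
v = 60.9 × 0.0868/(0.0553 + 0.0868) = 37.2 nmol/s.

37.2 nmol/s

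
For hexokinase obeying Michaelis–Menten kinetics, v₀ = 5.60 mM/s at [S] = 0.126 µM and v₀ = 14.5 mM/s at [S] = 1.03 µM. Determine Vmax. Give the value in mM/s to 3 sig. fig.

18.6 mM/s

In reciprocal form, 1/v = (Km/Vmax)·(1/[S]) + 1/Vmax. The two points give (1/[S], 1/v) = (7.937, 0.1786) and (0.9709, 0.06897).
Slope = (0.1786 − 0.06897)/(7.937 − 0.9709) = 0.01574; intercept = 0.1786 − 0.01574×7.937 = 0.05369.
Vmax = 1/intercept = 18.6 mM/s; Km = slope × Vmax = 0.01574 × 18.6 = 0.293 µM.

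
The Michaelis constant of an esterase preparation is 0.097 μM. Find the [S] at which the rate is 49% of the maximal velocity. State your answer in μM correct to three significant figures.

v/Vmax = [S]/(Km+[S]) = 0.49, so [S] = Km·0.49/(1 − 0.49) = 0.097 × 0.9608.
[S] = 0.0932 μM.

0.0932 μM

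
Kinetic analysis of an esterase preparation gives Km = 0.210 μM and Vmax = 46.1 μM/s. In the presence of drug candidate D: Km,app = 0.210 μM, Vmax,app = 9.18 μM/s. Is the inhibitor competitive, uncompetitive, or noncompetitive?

noncompetitive

Vmax decreases (46.1 → 9.18 μM/s) while Km is unchanged — pure noncompetitive inhibition.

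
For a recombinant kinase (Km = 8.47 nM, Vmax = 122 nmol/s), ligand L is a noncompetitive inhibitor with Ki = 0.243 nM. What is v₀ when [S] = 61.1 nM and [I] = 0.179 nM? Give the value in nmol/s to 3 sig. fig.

61.7 nmol/s

α = 1 + [I]/Ki = 1 + 0.179/0.243 = 1.737.
For a noncompetitive inhibitor, Vmax is reduced to Vmax/α while Km is unchanged: Km,app = 8.47 nM, Vmax,app = 70.3 nmol/s.
v = Vmax,app·[S]/(Km,app + [S]) = 70.3 × 61.1/(8.47 + 61.1) = 61.7 nmol/s.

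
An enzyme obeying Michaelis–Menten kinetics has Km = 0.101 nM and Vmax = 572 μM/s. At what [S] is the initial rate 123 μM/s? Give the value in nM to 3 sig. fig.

0.0277 nM

The required fractional saturation is v/Vmax = 123/572 = 0.2150.
Then [S]/(Km+[S]) = 0.2150 ⇒ [S] = 0.101 × 0.2150/(1 − 0.2150) = 0.0277 nM.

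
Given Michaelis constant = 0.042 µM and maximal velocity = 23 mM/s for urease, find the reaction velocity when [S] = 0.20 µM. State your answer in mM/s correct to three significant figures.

[S]/(Km+[S]) = 0.20/0.2420 = 0.8264, the fractional saturation.
v = 0.8264 × Vmax = 0.8264 × 23 = 19.0 mM/s.

19.0 mM/s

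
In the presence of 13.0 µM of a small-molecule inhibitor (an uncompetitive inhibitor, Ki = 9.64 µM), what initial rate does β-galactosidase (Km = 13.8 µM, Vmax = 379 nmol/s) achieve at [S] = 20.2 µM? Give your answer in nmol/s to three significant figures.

With α = 1 + [I]/Ki = 1 + 13.0/9.64 = 2.349, the uncompetitive rate law is v = (Vmax/α)·[S] / (Km/α + [S]).
v = (379/2.349)×20.2 / (13.8/2.349 + 20.2) = 3260/26.08 = 125 nmol/s.

125 nmol/s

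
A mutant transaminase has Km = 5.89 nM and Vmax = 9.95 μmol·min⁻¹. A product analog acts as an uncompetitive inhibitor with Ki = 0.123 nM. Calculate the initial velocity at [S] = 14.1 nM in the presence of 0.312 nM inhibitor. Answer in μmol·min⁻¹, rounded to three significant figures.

2.52 μmol·min⁻¹

With α = 1 + [I]/Ki = 1 + 0.312/0.123 = 3.537, the uncompetitive rate law is v = (Vmax/α)·[S] / (Km/α + [S]).
v = (9.95/3.537)×14.1 / (5.89/3.537 + 14.1) = 39.67/15.77 = 2.52 μmol·min⁻¹.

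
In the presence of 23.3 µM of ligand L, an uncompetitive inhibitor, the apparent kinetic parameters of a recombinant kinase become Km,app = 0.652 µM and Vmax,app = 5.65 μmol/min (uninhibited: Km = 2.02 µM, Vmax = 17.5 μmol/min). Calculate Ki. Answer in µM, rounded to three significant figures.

Uncompetitive: Vmax,app = Vmax/α (and Km,app = Km/α) with α = 1 + [I]/Ki.
α = Vmax/Vmax,app = 17.5/5.65 = 3.097.
Since α = 1 + [I]/Ki, [I]/Ki = 3.097 − 1 = 2.097 and Ki = 23.3/2.097 = 11.1 µM.

11.1 µM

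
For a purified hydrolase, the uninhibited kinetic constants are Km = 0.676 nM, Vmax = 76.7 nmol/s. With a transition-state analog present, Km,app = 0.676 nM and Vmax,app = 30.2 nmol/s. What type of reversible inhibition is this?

Vmax decreases (76.7 → 30.2 nmol/s) while Km is unchanged — pure noncompetitive inhibition.

noncompetitive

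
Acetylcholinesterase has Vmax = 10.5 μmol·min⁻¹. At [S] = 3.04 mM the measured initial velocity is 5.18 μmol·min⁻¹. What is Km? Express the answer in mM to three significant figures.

3.12 mM

From v = Vmax[S]/(Km+[S]), Km = [S](Vmax − v)/v.
Km = 3.04 × (10.5 − 5.18) / 5.18 = 16.17/5.18 = 3.12 mM.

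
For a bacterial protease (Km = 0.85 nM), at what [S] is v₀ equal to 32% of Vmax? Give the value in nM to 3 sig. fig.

v/Vmax = [S]/(Km+[S]) = 0.32, so [S] = Km·0.32/(1 − 0.32) = 0.85 × 0.4706.
[S] = 0.400 nM.

0.400 nM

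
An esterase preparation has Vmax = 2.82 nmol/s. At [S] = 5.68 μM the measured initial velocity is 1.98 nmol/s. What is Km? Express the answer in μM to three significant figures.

2.41 μM

v/Vmax = 1.98/2.82 = 0.7021 = [S]/(Km+[S]).
So Km + [S] = [S]/0.7021 = 8.090 μM, giving Km = 8.090 − 5.68 = 2.41 μM.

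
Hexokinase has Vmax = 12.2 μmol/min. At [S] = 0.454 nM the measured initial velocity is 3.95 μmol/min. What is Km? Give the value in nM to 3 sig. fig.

0.948 nM

v/Vmax = 3.95/12.2 = 0.3238 = [S]/(Km+[S]).
So Km + [S] = [S]/0.3238 = 1.402 nM, giving Km = 1.402 − 0.454 = 0.948 nM.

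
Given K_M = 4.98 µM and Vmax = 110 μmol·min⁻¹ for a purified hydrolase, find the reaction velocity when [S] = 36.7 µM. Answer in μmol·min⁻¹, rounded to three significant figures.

[S]/(Km+[S]) = 36.7/41.68 = 0.8805, the fractional saturation.
v = 0.8805 × Vmax = 0.8805 × 110 = 96.9 μmol·min⁻¹.

96.9 μmol·min⁻¹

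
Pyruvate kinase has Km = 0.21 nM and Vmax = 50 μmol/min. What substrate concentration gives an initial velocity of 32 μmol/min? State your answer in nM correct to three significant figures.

Rearranging v = Vmax[S]/(Km+[S]) gives [S] = Km·v/(Vmax − v).
[S] = 0.21 × 32 / (50 − 32) = 6.720/18.00 = 0.373 nM.

0.373 nM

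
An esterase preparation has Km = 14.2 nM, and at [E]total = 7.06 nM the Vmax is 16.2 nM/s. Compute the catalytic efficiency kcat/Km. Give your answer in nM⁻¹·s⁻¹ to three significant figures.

kcat = Vmax/[E]total = 16.2/7.06 = 2.29 s⁻¹.
kcat/Km = 2.29/14.2 = 0.162 nM⁻¹·s⁻¹.

0.162 nM⁻¹·s⁻¹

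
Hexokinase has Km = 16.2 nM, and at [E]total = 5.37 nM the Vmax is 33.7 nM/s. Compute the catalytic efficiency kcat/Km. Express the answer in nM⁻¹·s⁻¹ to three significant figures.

0.387 nM⁻¹·s⁻¹

kcat = Vmax/[E]total = 33.7/5.37 = 6.28 s⁻¹.
kcat/Km = 6.28/16.2 = 0.387 nM⁻¹·s⁻¹.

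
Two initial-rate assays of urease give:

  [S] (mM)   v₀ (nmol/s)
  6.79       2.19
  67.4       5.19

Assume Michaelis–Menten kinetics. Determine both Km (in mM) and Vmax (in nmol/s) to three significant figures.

Km = 12.2 mM; Vmax = 6.13 nmol/s

In reciprocal form, 1/v = (Km/Vmax)·(1/[S]) + 1/Vmax. The two points give (1/[S], 1/v) = (0.1473, 0.4566) and (0.01484, 0.1927).
Slope = (0.4566 − 0.1927)/(0.1473 − 0.01484) = 1.993; intercept = 0.4566 − 1.993×0.1473 = 0.1631.
Vmax = 1/intercept = 6.13 nmol/s; Km = slope × Vmax = 1.993 × 6.13 = 12.2 mM.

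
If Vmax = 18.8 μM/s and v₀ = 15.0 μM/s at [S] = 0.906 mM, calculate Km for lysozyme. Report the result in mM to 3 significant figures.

0.230 mM

v/Vmax = 15.0/18.8 = 0.7979 = [S]/(Km+[S]).
So Km + [S] = [S]/0.7979 = 1.136 mM, giving Km = 1.136 − 0.906 = 0.230 mM.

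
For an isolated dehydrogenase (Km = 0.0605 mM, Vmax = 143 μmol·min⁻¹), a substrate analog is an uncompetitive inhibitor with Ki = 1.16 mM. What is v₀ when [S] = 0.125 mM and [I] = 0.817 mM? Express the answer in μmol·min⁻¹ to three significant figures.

With α = 1 + [I]/Ki = 1 + 0.817/1.16 = 1.704, the uncompetitive rate law is v = (Vmax/α)·[S] / (Km/α + [S]).
v = (143/1.704)×0.125 / (0.0605/1.704 + 0.125) = 10.49/0.1605 = 65.3 μmol·min⁻¹.

65.3 μmol·min⁻¹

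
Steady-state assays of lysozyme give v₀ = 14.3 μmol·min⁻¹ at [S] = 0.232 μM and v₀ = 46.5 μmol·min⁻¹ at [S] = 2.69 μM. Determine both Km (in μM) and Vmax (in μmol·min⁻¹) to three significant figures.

In reciprocal form, 1/v = (Km/Vmax)·(1/[S]) + 1/Vmax. The two points give (1/[S], 1/v) = (4.310, 0.06993) and (0.3717, 0.02151).
Slope = (0.06993 − 0.02151)/(4.310 − 0.3717) = 0.01229; intercept = 0.06993 − 0.01229×4.310 = 0.01693.
Vmax = 1/intercept = 59.1 μmol·min⁻¹; Km = slope × Vmax = 0.01229 × 59.1 = 0.726 μM.

Km = 0.726 μM; Vmax = 59.1 μmol·min⁻¹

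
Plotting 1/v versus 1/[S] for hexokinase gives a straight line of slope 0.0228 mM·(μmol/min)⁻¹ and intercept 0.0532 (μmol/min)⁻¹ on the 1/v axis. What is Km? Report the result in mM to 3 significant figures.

y-intercept = 1/Vmax ⇒ Vmax = 18.8 μmol/min; slope = Km/Vmax ⇒ Km = slope × Vmax.
Km = 0.0228 × 18.8 = 0.429 mM.

0.429 mM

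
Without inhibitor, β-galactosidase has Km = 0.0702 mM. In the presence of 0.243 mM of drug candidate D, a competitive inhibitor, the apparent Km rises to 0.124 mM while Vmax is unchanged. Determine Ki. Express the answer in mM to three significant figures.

Competitive: Km,app = α·Km with α = 1 + [I]/Ki.
α = Km,app/Km = 0.124/0.0702 = 1.766.
Ki = [I]/(α − 1) = 0.243/0.7664 = 0.317 mM.

0.317 mM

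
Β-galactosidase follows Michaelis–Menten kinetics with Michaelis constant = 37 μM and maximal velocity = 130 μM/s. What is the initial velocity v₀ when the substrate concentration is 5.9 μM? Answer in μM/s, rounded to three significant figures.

17.9 μM/s

v = Vmax·[S]/(Km + [S]) = 130 × 5.9 / (37 + 5.9)
  = 767.0 / 42.90 = 17.9 μM/s.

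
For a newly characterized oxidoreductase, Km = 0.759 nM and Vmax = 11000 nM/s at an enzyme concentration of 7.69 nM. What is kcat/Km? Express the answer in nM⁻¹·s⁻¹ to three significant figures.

1880 nM⁻¹·s⁻¹

kcat = Vmax/[E]total = 11000/7.69 = 1430 s⁻¹.
kcat/Km = 1430/0.759 = 1880 nM⁻¹·s⁻¹.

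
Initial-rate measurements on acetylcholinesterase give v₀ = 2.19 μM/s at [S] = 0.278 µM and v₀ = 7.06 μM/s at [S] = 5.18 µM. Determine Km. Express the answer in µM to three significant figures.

0.748 µM

From v = Vmax[S]/(Km+[S]), each point gives Vmax = v(Km+[S])/[S].
Equating: 2.19(Km+0.278)/0.278 = 7.06(Km+5.18)/5.18.
7.878·Km + 2.19 = 1.363·Km + 7.06, so (7.878 − 1.363)·Km = 7.06 − 2.19.
Km = 4.870/6.515 = 0.748 µM; then Vmax = 2.19(0.748+0.278)/0.278 = 8.08 μM/s.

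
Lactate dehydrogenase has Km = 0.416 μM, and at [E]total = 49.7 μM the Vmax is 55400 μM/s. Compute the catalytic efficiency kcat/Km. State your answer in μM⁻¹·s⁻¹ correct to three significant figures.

2680 μM⁻¹·s⁻¹

kcat = Vmax/[E]total = 55400/49.7 = 1110 s⁻¹.
kcat/Km = 1110/0.416 = 2680 μM⁻¹·s⁻¹.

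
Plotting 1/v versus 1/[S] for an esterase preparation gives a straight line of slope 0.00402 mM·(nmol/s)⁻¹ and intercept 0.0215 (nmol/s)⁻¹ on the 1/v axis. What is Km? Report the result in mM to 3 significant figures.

y-intercept = 1/Vmax ⇒ Vmax = 46.5 nmol/s; slope = Km/Vmax ⇒ Km = slope × Vmax.
Km = 0.00402 × 46.5 = 0.187 mM.

0.187 mM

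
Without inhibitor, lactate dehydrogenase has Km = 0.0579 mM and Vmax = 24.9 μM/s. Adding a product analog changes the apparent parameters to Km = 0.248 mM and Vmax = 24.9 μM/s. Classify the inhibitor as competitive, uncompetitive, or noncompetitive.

competitive

Km increases (0.0579 → 0.248 mM) while Vmax is unchanged — the hallmark of competitive inhibition.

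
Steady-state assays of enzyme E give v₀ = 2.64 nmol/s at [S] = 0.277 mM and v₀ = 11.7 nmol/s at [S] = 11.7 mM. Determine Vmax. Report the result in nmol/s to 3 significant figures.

In reciprocal form, 1/v = (Km/Vmax)·(1/[S]) + 1/Vmax. The two points give (1/[S], 1/v) = (3.610, 0.3788) and (0.08547, 0.08547).
Slope = (0.3788 − 0.08547)/(3.610 − 0.08547) = 0.08322; intercept = 0.3788 − 0.08322×3.610 = 0.07836.
Vmax = 1/intercept = 12.8 nmol/s; Km = slope × Vmax = 0.08322 × 12.8 = 1.06 mM.

12.8 nmol/s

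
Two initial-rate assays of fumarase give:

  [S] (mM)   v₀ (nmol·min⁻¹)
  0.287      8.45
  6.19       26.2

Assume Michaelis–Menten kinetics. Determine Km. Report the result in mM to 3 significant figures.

In reciprocal form, 1/v = (Km/Vmax)·(1/[S]) + 1/Vmax. The two points give (1/[S], 1/v) = (3.484, 0.1183) and (0.1616, 0.03817).
Slope = (0.1183 − 0.03817)/(3.484 − 0.1616) = 0.02413; intercept = 0.1183 − 0.02413×3.484 = 0.03427.
Vmax = 1/intercept = 29.2 nmol·min⁻¹; Km = slope × Vmax = 0.02413 × 29.2 = 0.704 mM.

0.704 mM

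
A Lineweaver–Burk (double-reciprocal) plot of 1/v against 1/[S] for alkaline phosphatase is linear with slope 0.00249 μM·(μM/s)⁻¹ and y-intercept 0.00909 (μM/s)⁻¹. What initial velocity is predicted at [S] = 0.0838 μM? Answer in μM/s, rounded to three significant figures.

25.8 μM/s

The y-intercept is 1/Vmax, so Vmax = 1/0.00909 = 110 μM/s.
The slope is Km/Vmax, so Km = 0.00249 × 110 = 0.274 μM.
Then v = 110 × 0.0838/(0.274 + 0.0838) = 25.8 μM/s.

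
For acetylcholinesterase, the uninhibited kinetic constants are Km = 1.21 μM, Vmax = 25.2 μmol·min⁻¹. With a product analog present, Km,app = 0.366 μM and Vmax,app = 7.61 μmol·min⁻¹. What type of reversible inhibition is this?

uncompetitive

Both Km and Vmax decrease by the same factor (~3.31-fold) — characteristic of uncompetitive inhibition.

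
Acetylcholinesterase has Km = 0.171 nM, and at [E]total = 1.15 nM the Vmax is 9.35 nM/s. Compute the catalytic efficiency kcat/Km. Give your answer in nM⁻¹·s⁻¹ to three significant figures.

47.5 nM⁻¹·s⁻¹

kcat = Vmax/[E]total = 9.35/1.15 = 8.13 s⁻¹.
kcat/Km = 8.13/0.171 = 47.5 nM⁻¹·s⁻¹.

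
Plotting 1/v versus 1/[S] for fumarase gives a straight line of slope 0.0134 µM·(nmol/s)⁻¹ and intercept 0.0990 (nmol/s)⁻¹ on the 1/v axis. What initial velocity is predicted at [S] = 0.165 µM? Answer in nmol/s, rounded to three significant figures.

The y-intercept is 1/Vmax, so Vmax = 1/0.0990 = 10.1 nmol/s.
The slope is Km/Vmax, so Km = 0.0134 × 10.1 = 0.135 µM.
Then v = 10.1 × 0.165/(0.135 + 0.165) = 5.55 nmol/s.

5.55 nmol/s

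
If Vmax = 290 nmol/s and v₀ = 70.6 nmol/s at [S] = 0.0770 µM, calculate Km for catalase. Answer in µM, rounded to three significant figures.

0.239 µM

v/Vmax = 70.6/290 = 0.2434 = [S]/(Km+[S]).
So Km + [S] = [S]/0.2434 = 0.3163 µM, giving Km = 0.3163 − 0.0770 = 0.239 µM.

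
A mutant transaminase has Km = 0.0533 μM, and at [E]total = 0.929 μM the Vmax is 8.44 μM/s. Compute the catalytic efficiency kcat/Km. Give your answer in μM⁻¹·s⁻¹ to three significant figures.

170 μM⁻¹·s⁻¹

kcat = Vmax/[E]total = 8.44/0.929 = 9.09 s⁻¹.
kcat/Km = 9.09/0.0533 = 170 μM⁻¹·s⁻¹.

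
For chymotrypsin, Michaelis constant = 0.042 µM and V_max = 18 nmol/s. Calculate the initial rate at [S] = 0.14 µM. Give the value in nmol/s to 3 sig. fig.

13.8 nmol/s

[S]/(Km+[S]) = 0.14/0.1820 = 0.7692, the fractional saturation.
v = 0.7692 × Vmax = 0.7692 × 18 = 13.8 nmol/s.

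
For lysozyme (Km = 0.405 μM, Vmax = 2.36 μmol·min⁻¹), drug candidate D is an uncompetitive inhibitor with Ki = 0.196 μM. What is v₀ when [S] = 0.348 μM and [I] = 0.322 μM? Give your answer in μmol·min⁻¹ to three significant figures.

With α = 1 + [I]/Ki = 1 + 0.322/0.196 = 2.643, the uncompetitive rate law is v = (Vmax/α)·[S] / (Km/α + [S]).
v = (2.36/2.643)×0.348 / (0.405/2.643 + 0.348) = 0.3108/0.5012 = 0.620 μmol·min⁻¹.

0.620 μmol·min⁻¹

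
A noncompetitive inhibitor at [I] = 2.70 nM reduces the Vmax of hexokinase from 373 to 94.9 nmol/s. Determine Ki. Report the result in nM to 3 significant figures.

0.921 nM

Noncompetitive: Vmax,app = Vmax/α with α = 1 + [I]/Ki.
α = Vmax/Vmax,app = 373/94.9 = 3.930.
Ki = [I]/(α − 1) = 2.70/2.930 = 0.921 nM.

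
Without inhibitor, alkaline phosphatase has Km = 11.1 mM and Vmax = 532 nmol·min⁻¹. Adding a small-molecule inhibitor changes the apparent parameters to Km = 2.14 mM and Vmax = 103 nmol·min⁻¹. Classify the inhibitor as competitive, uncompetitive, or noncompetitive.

uncompetitive

Both Km and Vmax decrease by the same factor (~5.18-fold) — characteristic of uncompetitive inhibition.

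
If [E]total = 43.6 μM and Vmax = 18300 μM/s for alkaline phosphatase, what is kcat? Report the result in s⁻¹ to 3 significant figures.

420 s⁻¹

kcat = Vmax/[E]total = 18300 μM/s / 43.6 μM = 420 s⁻¹.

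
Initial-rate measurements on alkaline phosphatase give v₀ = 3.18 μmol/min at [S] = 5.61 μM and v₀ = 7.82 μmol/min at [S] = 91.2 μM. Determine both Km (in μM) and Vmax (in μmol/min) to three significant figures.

In reciprocal form, 1/v = (Km/Vmax)·(1/[S]) + 1/Vmax. The two points give (1/[S], 1/v) = (0.1783, 0.3145) and (0.01096, 0.1279).
Slope = (0.3145 − 0.1279)/(0.1783 − 0.01096) = 1.115; intercept = 0.3145 − 1.115×0.1783 = 0.1156.
Vmax = 1/intercept = 8.65 μmol/min; Km = slope × Vmax = 1.115 × 8.65 = 9.64 μM.

Km = 9.64 μM; Vmax = 8.65 μmol/min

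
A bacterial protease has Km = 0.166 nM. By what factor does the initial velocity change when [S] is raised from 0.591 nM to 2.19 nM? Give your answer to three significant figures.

1.19

The fractional saturations are [S]/(Km+[S]) = 0.591/0.7570 = 0.7807 and 2.19/2.356 = 0.9295.
v₂/v₁ is just their ratio: 0.9295/0.7807 = 1.19.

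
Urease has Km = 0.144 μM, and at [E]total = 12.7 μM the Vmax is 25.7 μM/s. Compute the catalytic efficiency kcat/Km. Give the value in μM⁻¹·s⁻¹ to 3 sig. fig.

14.1 μM⁻¹·s⁻¹

kcat = Vmax/[E]total = 25.7/12.7 = 2.02 s⁻¹.
kcat/Km = 2.02/0.144 = 14.1 μM⁻¹·s⁻¹.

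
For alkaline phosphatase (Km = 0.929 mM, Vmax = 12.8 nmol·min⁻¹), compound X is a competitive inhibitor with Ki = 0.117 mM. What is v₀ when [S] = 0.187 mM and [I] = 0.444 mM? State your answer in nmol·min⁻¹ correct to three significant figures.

0.516 nmol·min⁻¹

α = 1 + [I]/Ki = 1 + 0.444/0.117 = 4.795.
For a competitive inhibitor, Vmax is unchanged and the apparent Km becomes α·Km: Km,app = 4.45 mM, Vmax,app = 12.8 nmol·min⁻¹.
v = Vmax,app·[S]/(Km,app + [S]) = 12.8 × 0.187/(4.45 + 0.187) = 0.516 nmol·min⁻¹.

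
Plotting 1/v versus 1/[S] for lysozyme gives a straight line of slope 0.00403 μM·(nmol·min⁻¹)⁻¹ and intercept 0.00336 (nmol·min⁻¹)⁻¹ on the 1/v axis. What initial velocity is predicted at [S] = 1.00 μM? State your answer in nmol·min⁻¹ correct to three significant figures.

135 nmol·min⁻¹

The y-intercept is 1/Vmax, so Vmax = 1/0.00336 = 298 nmol·min⁻¹.
The slope is Km/Vmax, so Km = 0.00403 × 298 = 1.20 μM.
Then v = 298 × 1.00/(1.20 + 1.00) = 135 nmol·min⁻¹.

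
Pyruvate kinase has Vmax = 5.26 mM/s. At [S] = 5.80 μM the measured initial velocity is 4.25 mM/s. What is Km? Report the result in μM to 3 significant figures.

From v = Vmax[S]/(Km+[S]), Km = [S](Vmax − v)/v.
Km = 5.80 × (5.26 − 4.25) / 4.25 = 5.858/4.25 = 1.38 μM.

1.38 μM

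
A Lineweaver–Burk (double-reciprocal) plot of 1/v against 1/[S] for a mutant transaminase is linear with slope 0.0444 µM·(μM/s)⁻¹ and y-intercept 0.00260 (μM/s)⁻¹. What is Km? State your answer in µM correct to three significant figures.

17.1 µM

y-intercept = 1/Vmax ⇒ Vmax = 385 μM/s; slope = Km/Vmax ⇒ Km = slope × Vmax.
Km = 0.0444 × 385 = 17.1 µM.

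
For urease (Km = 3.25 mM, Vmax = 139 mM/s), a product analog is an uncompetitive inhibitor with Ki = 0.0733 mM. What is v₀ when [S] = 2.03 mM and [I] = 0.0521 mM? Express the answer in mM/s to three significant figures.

α = 1 + [I]/Ki = 1 + 0.0521/0.0733 = 1.711.
For an uncompetitive inhibitor, both parameters are divided by α, giving Vmax/α and Km/α: Km,app = 1.90 mM, Vmax,app = 81.2 mM/s.
v = Vmax,app·[S]/(Km,app + [S]) = 81.2 × 2.03/(1.90 + 2.03) = 42.0 mM/s.

42.0 mM/s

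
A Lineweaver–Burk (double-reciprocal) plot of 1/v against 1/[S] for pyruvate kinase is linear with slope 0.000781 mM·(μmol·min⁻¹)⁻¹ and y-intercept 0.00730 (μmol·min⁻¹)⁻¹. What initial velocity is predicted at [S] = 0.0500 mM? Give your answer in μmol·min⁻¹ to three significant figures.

The y-intercept is 1/Vmax, so Vmax = 1/0.00730 = 137 μmol·min⁻¹.
The slope is Km/Vmax, so Km = 0.000781 × 137 = 0.107 mM.
Then v = 137 × 0.0500/(0.107 + 0.0500) = 43.6 μmol·min⁻¹.

43.6 μmol·min⁻¹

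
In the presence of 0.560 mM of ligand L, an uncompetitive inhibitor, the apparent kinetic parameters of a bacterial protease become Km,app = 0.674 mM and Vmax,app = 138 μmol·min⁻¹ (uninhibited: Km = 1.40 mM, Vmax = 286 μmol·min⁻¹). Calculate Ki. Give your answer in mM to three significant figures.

Uncompetitive: Vmax,app = Vmax/α (and Km,app = Km/α) with α = 1 + [I]/Ki.
α = Vmax/Vmax,app = 286/138 = 2.072.
Since α = 1 + [I]/Ki, [I]/Ki = 2.072 − 1 = 1.072 and Ki = 0.560/1.072 = 0.522 mM.

0.522 mM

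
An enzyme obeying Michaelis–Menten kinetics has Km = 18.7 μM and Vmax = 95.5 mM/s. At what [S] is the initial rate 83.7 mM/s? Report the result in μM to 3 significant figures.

133 μM

Rearranging v = Vmax[S]/(Km+[S]) gives [S] = Km·v/(Vmax − v).
[S] = 18.7 × 83.7 / (95.5 − 83.7) = 1565/11.80 = 133 μM.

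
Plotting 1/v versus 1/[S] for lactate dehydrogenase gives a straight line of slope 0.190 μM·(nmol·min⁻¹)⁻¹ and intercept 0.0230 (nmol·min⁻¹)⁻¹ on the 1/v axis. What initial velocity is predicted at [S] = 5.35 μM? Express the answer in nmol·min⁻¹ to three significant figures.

17.1 nmol·min⁻¹

The y-intercept is 1/Vmax, so Vmax = 1/0.0230 = 43.5 nmol·min⁻¹.
The slope is Km/Vmax, so Km = 0.190 × 43.5 = 8.26 μM.
Then v = 43.5 × 5.35/(8.26 + 5.35) = 17.1 nmol·min⁻¹.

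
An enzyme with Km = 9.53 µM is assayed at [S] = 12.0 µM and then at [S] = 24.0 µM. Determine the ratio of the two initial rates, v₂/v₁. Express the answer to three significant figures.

1.28

Since Vmax cancels, v₂/v₁ = [S]₂(Km+[S]₁) / [S]₁(Km+[S]₂).
= 24.0×(9.53+12.0) / (12.0×(9.53+24.0)) = 516.7/402.4 = 1.28.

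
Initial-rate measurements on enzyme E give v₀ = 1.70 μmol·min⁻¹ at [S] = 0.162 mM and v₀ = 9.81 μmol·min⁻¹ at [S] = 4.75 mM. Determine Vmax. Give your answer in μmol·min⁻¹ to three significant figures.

In reciprocal form, 1/v = (Km/Vmax)·(1/[S]) + 1/Vmax. The two points give (1/[S], 1/v) = (6.173, 0.5882) and (0.2105, 0.1019).
Slope = (0.5882 − 0.1019)/(6.173 − 0.2105) = 0.08156; intercept = 0.5882 − 0.08156×6.173 = 0.08477.
Vmax = 1/intercept = 11.8 μmol·min⁻¹; Km = slope × Vmax = 0.08156 × 11.8 = 0.962 mM.

11.8 μmol·min⁻¹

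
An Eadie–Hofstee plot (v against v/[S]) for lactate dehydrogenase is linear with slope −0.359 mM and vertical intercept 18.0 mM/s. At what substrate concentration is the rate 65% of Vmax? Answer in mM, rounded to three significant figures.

The Eadie–Hofstee slope gives Km = 0.359 mM (slope = −Km).
v/Vmax = [S]/(Km+[S]) = 0.65 ⇒ [S] = Km·0.65/(1−0.65) = 0.359 × 1.857 = 0.667 mM.

0.667 mM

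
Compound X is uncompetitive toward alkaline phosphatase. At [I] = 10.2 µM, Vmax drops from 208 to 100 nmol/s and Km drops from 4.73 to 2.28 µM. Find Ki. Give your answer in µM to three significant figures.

9.44 µM

Uncompetitive: Vmax,app = Vmax/α (and Km,app = Km/α) with α = 1 + [I]/Ki.
α = Vmax/Vmax,app = 208/100 = 2.080.
Ki = [I]/(α − 1) = 10.2/1.080 = 9.44 µM.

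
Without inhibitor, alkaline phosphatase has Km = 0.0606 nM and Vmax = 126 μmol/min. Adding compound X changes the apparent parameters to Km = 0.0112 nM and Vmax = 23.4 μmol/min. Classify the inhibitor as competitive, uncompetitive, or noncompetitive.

Both Km and Vmax decrease by the same factor (~5.39-fold) — characteristic of uncompetitive inhibition.

uncompetitive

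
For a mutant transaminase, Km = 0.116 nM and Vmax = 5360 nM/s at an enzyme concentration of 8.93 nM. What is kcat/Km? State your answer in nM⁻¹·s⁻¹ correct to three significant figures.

kcat = Vmax/[E]total = 5360/8.93 = 600 s⁻¹.
kcat/Km = 600/0.116 = 5170 nM⁻¹·s⁻¹.

5170 nM⁻¹·s⁻¹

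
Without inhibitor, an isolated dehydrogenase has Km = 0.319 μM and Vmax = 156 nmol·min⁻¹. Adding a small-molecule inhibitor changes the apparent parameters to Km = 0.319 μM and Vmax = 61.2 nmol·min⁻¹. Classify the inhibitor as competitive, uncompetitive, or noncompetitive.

noncompetitive

Vmax decreases (156 → 61.2 nmol·min⁻¹) while Km is unchanged — pure noncompetitive inhibition.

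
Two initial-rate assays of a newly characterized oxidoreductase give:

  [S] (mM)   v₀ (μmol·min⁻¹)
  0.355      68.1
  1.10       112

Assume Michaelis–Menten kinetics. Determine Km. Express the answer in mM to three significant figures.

From v = Vmax[S]/(Km+[S]), each point gives Vmax = v(Km+[S])/[S].
Equating: 68.1(Km+0.355)/0.355 = 112(Km+1.10)/1.10.
191.8·Km + 68.1 = 101.8·Km + 112, so (191.8 − 101.8)·Km = 112 − 68.1.
Km = 43.90/90.01 = 0.488 mM; then Vmax = 68.1(0.488+0.355)/0.355 = 162 μmol·min⁻¹.

0.488 mM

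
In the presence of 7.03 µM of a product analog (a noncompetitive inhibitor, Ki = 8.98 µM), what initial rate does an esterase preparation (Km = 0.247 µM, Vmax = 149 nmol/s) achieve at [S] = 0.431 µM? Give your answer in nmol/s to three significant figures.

53.1 nmol/s

With α = 1 + [I]/Ki = 1 + 7.03/8.98 = 1.783, the noncompetitive rate law is v = (Vmax/α)·[S] / (Km + [S]).
v = (149/1.783)×0.431 / (0.247 + 0.431) = 36.02/0.6780 = 53.1 nmol/s.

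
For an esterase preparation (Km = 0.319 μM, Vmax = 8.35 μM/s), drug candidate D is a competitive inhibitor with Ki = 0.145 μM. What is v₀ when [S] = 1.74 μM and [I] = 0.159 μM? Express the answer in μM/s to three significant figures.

α = 1 + [I]/Ki = 1 + 0.159/0.145 = 2.097.
For a competitive inhibitor, Vmax is unchanged and the apparent Km becomes α·Km: Km,app = 0.669 μM, Vmax,app = 8.35 μM/s.
v = Vmax,app·[S]/(Km,app + [S]) = 8.35 × 1.74/(0.669 + 1.74) = 6.03 μM/s.

6.03 μM/s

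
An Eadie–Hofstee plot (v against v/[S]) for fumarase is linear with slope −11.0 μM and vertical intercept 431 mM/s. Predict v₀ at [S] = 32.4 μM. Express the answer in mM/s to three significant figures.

322 mM/s

In the Eadie–Hofstee form v = Vmax − Km·(v/[S]), the slope is −Km and the intercept is Vmax, so Km = 11.0 μM and Vmax = 431 mM/s.
v = 431 × 32.4/(11.0 + 32.4) = 322 mM/s.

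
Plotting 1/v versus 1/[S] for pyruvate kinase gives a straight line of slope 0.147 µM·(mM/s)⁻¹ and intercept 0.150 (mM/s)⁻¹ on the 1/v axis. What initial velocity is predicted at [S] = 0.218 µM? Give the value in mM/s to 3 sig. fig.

1.21 mM/s

The y-intercept is 1/Vmax, so Vmax = 1/0.150 = 6.67 mM/s.
The slope is Km/Vmax, so Km = 0.147 × 6.67 = 0.980 µM.
Then v = 6.67 × 0.218/(0.980 + 0.218) = 1.21 mM/s.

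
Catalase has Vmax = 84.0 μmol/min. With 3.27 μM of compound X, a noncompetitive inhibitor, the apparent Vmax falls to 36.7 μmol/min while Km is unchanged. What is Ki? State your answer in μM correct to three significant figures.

2.54 μM

Noncompetitive: Vmax,app = Vmax/α with α = 1 + [I]/Ki.
α = Vmax/Vmax,app = 84.0/36.7 = 2.289.
Ki = [I]/(α − 1) = 3.27/1.289 = 2.54 μM.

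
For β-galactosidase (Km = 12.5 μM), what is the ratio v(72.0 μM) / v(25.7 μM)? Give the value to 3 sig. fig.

The fractional saturations are [S]/(Km+[S]) = 25.7/38.20 = 0.6728 and 72.0/84.50 = 0.8521.
v₂/v₁ is just their ratio: 0.8521/0.6728 = 1.27.

1.27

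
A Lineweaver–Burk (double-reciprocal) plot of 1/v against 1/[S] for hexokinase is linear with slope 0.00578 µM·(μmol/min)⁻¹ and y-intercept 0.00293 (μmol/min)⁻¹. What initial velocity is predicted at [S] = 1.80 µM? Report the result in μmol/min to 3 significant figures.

The y-intercept is 1/Vmax, so Vmax = 1/0.00293 = 341 μmol/min.
The slope is Km/Vmax, so Km = 0.00578 × 341 = 1.97 µM.
Then v = 341 × 1.80/(1.97 + 1.80) = 163 μmol/min.

163 μmol/min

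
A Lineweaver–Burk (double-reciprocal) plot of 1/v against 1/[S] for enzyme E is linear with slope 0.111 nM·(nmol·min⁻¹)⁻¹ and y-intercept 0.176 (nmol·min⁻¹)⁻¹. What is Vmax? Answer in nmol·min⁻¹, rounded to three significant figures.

The y-intercept of a Lineweaver–Burk plot equals 1/Vmax, so Vmax = 1/0.176 = 5.68 nmol·min⁻¹.

5.68 nmol·min⁻¹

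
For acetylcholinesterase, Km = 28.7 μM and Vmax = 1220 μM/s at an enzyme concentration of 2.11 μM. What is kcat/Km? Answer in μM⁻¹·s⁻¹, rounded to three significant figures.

20.1 μM⁻¹·s⁻¹

kcat = Vmax/[E]total = 1220/2.11 = 578 s⁻¹.
kcat/Km = 578/28.7 = 20.1 μM⁻¹·s⁻¹.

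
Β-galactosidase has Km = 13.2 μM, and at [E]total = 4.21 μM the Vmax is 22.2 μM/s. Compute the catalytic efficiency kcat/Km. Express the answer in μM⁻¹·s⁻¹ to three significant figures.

kcat = Vmax/[E]total = 22.2/4.21 = 5.27 s⁻¹.
kcat/Km = 5.27/13.2 = 0.399 μM⁻¹·s⁻¹.

0.399 μM⁻¹·s⁻¹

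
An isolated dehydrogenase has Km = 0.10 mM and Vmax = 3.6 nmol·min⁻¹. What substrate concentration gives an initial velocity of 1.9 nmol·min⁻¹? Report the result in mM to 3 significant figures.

0.112 mM

The required fractional saturation is v/Vmax = 1.9/3.6 = 0.5278.
Then [S]/(Km+[S]) = 0.5278 ⇒ [S] = 0.10 × 0.5278/(1 − 0.5278) = 0.112 mM.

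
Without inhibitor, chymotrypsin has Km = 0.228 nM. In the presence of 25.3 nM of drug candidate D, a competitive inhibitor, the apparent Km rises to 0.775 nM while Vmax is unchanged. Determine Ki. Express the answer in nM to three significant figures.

Competitive: Km,app = α·Km with α = 1 + [I]/Ki.
α = Km,app/Km = 0.775/0.228 = 3.399.
Since α = 1 + [I]/Ki, [I]/Ki = 3.399 − 1 = 2.399 and Ki = 25.3/2.399 = 10.5 nM.

10.5 nM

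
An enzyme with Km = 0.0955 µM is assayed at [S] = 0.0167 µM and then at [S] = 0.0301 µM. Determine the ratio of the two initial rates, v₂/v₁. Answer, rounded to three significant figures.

Since Vmax cancels, v₂/v₁ = [S]₂(Km+[S]₁) / [S]₁(Km+[S]₂).
= 0.0301×(0.0955+0.0167) / (0.0167×(0.0955+0.0301)) = 0.003377/0.002098 = 1.61.

1.61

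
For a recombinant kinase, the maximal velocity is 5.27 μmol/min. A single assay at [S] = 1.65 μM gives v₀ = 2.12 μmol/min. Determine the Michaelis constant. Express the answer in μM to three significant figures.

v/Vmax = 2.12/5.27 = 0.4023 = [S]/(Km+[S]).
So Km + [S] = [S]/0.4023 = 4.102 μM, giving Km = 4.102 − 1.65 = 2.45 μM.

2.45 μM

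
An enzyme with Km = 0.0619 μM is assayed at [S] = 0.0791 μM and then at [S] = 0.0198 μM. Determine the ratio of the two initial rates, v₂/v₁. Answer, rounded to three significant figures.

Since Vmax cancels, v₂/v₁ = [S]₂(Km+[S]₁) / [S]₁(Km+[S]₂).
= 0.0198×(0.0619+0.0791) / (0.0791×(0.0619+0.0198)) = 0.002792/0.006462 = 0.432.

0.432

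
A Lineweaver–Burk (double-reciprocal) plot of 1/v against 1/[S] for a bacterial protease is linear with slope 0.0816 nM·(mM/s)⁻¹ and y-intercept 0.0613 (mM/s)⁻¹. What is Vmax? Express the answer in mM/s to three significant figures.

The y-intercept of a Lineweaver–Burk plot equals 1/Vmax, so Vmax = 1/0.0613 = 16.3 mM/s.

16.3 mM/s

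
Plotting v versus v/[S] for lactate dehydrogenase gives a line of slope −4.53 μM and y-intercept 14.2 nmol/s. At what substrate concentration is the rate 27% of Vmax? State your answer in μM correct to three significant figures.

1.68 μM

The Eadie–Hofstee slope gives Km = 4.53 μM (slope = −Km).
v/Vmax = [S]/(Km+[S]) = 0.27 ⇒ [S] = Km·0.27/(1−0.27) = 4.53 × 0.3699 = 1.68 μM.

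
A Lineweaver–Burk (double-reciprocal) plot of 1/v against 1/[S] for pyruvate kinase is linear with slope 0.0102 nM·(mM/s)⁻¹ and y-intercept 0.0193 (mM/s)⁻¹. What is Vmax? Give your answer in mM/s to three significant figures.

51.8 mM/s

The y-intercept of a Lineweaver–Burk plot equals 1/Vmax, so Vmax = 1/0.0193 = 51.8 mM/s.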